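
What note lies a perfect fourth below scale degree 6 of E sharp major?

G##

Scale degree 6 of E# major is C##.
A perfect fourth (5 semitones) below C## lands on the letter G, giving G##.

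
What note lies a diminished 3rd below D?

D down a major third is Bb, so the target letter is B.
From D, a diminished third is 2 semitones down: B#.

B#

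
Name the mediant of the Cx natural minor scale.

E#

Degree 3 takes the letter 2 steps above C, which is E.
In natural minor, degree 3 sits 3 semitones above the tonic. C## + 3 semitones is pitch class 5, spelled on E as E#.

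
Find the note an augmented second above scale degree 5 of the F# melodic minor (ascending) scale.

D##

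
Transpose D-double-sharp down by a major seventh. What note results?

E#

A seventh below D lands on the letter E.
A major seventh spans 11 semitones, so D## moves to pitch class 5. On the letter E that is E#.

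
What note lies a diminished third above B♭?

Dbb

A third above B lands on the letter D.
A diminished third spans 2 semitones, so Bb moves to pitch class 0. On the letter D that is Dbb.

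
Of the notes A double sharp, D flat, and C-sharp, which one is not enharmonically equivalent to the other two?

A##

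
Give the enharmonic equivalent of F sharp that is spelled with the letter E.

E##

F# is pitch class 6. The letter E alone is pitch class 4.
To reach pitch class 6 from E requires an offset of +2 semitones, i.e. double sharp: E##.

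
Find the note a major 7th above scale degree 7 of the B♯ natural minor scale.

G##

Scale degree 7 of B# natural minor is A#.
A major seventh (11 semitones) above A# lands on the letter G, giving G##.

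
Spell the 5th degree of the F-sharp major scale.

Degree 5 takes the letter 4 steps above F, which is C.
In major, degree 5 sits 7 semitones above the tonic. F# + 7 semitones is pitch class 1, spelled on C as C#.

C#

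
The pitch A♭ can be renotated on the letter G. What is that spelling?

Ab is pitch class 8. The letter G alone is pitch class 7.
To reach pitch class 8 from G requires an offset of +1 semitone, i.e. sharp: G#.

G#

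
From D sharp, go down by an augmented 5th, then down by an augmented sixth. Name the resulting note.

An augmented fifth down from D# is G (letter G, 8 semitones down).
An augmented sixth down from G is Bbb (letter B, 10 semitones down).

Bbb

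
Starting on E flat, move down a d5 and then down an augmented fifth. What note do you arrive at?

Db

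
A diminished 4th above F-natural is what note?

Bbb

A fourth above F lands on the letter B.
A diminished fourth spans 4 semitones, so F moves to pitch class 9. On the letter B that is Bbb.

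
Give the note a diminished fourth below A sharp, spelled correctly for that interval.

E##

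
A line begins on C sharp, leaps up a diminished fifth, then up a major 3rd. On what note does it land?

A diminished fifth up from C# is G (letter G, 6 semitones up).
A major third up from G is B (letter B, 4 semitones up).

B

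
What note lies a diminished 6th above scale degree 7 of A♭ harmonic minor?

Scale degree 7 of Ab harmonic minor is G.
A diminished sixth (7 semitones) above G lands on the letter E, giving Ebb.

Ebb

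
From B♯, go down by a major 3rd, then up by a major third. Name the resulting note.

A major third down from B# is G# (letter G, 4 semitones down).
A major third up from G# is B# (letter B, 4 semitones up).

B#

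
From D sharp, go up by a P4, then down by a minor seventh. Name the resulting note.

A perfect fourth up from D# is G# (letter G, 5 semitones up).
A minor seventh down from G# is A# (letter A, 10 semitones down).

A#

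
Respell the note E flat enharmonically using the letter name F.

Fbb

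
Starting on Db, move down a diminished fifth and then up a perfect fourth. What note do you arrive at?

C

A diminished fifth down from Db is G (letter G, 6 semitones down).
A perfect fourth up from G is C (letter C, 5 semitones up).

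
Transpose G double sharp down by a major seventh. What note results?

A seventh below G lands on the letter A.
A major seventh spans 11 semitones, so G## moves to pitch class 10. On the letter A that is A#.

A#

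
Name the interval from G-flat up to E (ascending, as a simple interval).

Counting letters G–A–B–C–D–E gives a sixth.
Gb→E = 10 semitones, 1 wider than the major sixth (9), so augmented.

augmented sixth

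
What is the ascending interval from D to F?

Counting letters D–E–F gives a third.
D→F = 3 semitones, 1 narrower than the major third (4), so minor.

minor third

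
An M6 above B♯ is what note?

G##

B up a major sixth is G#, so the target letter is G.
From B#, a major sixth is 9 semitones up: G##.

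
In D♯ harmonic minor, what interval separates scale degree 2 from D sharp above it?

Scale degree 2 of D# harmonic minor is E#.
E# up to D#: letters E→D make it a seventh; 10 semitones makes it minor.

minor seventh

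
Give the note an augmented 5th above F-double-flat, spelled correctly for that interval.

A fifth above F lands on the letter C.
An augmented fifth spans 8 semitones, so Fbb moves to pitch class 11. On the letter C that is Cb.

Cb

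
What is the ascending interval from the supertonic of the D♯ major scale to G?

The supertonic of D# major is E#.
E# up to G: letters E→G make it a third; 2 semitones makes it diminished.

diminished third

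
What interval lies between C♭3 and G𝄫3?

diminished fifth

The letter names run C→G, a span of 4 letter steps, so the interval is some kind of fifth.
Cb to Gbb is 6 semitones. A perfect fifth is 7, so 6 makes it diminished.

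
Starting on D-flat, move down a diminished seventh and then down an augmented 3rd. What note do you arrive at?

Cb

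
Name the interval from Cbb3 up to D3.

The letter names run C→D, a span of 1 letter step, so the interval is some kind of second.
Cbb to D is 4 semitones. A major second is 2, so 4 makes it doubly augmented.

doubly augmented second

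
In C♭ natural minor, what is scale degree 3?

The Cb natural minor scale runs Cb Db Ebb Fb Gb Abb Bbb.
Degree 3 is Ebb.

Ebb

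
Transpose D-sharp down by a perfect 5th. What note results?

D down a perfect fifth is G, so the target letter is G.
From D#, a perfect fifth is 7 semitones down: G#.

G#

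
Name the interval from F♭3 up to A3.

Counting letters F–G–A gives a third.
Fb→A = 5 semitones, 1 wider than the major third (4), so augmented.

augmented third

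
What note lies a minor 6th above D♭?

Bbb

A sixth above D lands on the letter B.
A minor sixth spans 8 semitones, so Db moves to pitch class 9. On the letter B that is Bbb.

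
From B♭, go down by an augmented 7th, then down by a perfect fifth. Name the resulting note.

An augmented seventh down from Bb is Cbb (letter C, 12 semitones down).
A perfect fifth down from Cbb is Fbb (letter F, 7 semitones down).

Fbb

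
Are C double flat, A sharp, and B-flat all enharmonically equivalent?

Cbb is pitch class 10; A# is pitch class 10; Bb is pitch class 10.
All spellings map to pitch class 10, so they are enharmonically equivalent.

Yes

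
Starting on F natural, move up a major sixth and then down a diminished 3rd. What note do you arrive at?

A major sixth up from F is D (letter D, 9 semitones up).
A diminished third down from D is B# (letter B, 2 semitones down).

B#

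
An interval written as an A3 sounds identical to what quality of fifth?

doubly diminished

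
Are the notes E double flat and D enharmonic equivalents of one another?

Yes

Ebb is pitch class 2; D is pitch class 2.
All spellings map to pitch class 2, so they are enharmonically equivalent.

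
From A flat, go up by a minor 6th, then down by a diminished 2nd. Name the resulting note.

A minor sixth up from Ab is Fb (letter F, 8 semitones up).
A diminished second down from Fb is E (letter E, 0 semitones down).

E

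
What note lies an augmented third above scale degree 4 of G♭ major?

E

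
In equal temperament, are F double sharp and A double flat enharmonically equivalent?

Yes

F## = pitch class 7 and Abb = pitch class 7 — the same pitch class, so they are enharmonic equivalents.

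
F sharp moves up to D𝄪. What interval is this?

augmented sixth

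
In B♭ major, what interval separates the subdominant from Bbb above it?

The subdominant of Bb major is Eb.
Eb up to Bbb: letters E→B make it a fifth; 6 semitones makes it diminished.

diminished fifth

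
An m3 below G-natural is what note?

A third below G lands on the letter E.
A minor third spans 3 semitones, so G moves to pitch class 4. On the letter E that is E.

E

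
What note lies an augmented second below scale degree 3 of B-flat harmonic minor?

Cbb

Scale degree 3 of Bb harmonic minor is Db.
An augmented second (3 semitones) below Db lands on the letter C, giving Cbb.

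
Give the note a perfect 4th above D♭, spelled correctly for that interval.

A fourth above D lands on the letter G.
A perfect fourth spans 5 semitones, so Db moves to pitch class 6. On the letter G that is Gb.

Gb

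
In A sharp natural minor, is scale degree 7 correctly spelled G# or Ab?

G#

Each scale degree takes a distinct letter name. Degree 7 of a scale on A must use the letter G.
G# and Ab are enharmonically the same pitch, but only G# uses the letter G, so it is the correct spelling here.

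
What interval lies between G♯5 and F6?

diminished seventh

The letter names run G→F, a span of 6 letter steps, so the interval is some kind of seventh.
G# to F is 9 semitones. A major seventh is 11, so 9 makes it diminished.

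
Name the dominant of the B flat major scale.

F

Degree 5 takes the letter 4 steps above B, which is F.
In major, degree 5 sits 7 semitones above the tonic. Bb + 7 semitones is pitch class 5, spelled on F as F.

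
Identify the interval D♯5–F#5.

minor third

The letter names run D→F, a span of 2 letter steps, so the interval is some kind of third.
D# to F# is 3 semitones. A major third is 4, so 3 makes it minor.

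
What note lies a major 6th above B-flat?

G

B up a major sixth is G#, so the target letter is G.
From Bb, a major sixth is 9 semitones up: G.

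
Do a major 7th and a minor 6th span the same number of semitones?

A major seventh spans 11 semitones; a minor sixth spans 8.
The spans differ, so they are not enharmonic equivalents.

No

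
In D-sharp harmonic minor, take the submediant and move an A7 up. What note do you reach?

The submediant of D# harmonic minor is B.
An augmented seventh (12 semitones) above B lands on the letter A, giving A##.

A##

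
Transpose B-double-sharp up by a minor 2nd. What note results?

C##

B up a major second is C#, so the target letter is C.
From B##, a minor second is 1 semitone up: C##.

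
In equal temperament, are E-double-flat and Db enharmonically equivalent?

No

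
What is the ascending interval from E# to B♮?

diminished fifth

Counting letters E–F–G–A–B gives a fifth.
E#→B = 6 semitones, 1 narrower than the perfect fifth (7), so diminished.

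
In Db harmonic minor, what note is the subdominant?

Gb

Degree 4 takes the letter 3 steps above D, which is G.
In harmonic minor, degree 4 sits 5 semitones above the tonic. Db + 5 semitones is pitch class 6, spelled on G as Gb.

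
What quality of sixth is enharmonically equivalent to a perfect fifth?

diminished

A perfect fifth spans 7 semitones.
A sixth spanning 7 semitones is diminished (the major sixth is 9).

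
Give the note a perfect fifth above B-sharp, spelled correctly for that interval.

B up a perfect fifth is F#, so the target letter is F.
From B#, a perfect fifth is 7 semitones up: F##.

F##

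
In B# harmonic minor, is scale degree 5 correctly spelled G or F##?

Each scale degree takes a distinct letter name. Degree 5 of a scale on B must use the letter F.
F## and G are enharmonically the same pitch, but only F## uses the letter F, so it is the correct spelling here.

F##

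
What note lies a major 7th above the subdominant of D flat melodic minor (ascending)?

The subdominant of Db melodic minor (ascending) is Gb.
A major seventh (11 semitones) above Gb lands on the letter F, giving F.

F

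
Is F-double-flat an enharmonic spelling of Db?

No

Fbb is pitch class 3; Db is pitch class 1.
The pitch classes differ (3 vs. 1), so they are not enharmonic equivalents.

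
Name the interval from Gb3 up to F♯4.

augmented seventh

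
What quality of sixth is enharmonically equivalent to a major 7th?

doubly augmented

A major seventh spans 11 semitones.
A sixth spanning 11 semitones is doubly augmented (the major sixth is 9).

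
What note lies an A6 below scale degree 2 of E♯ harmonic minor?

Scale degree 2 of E# harmonic minor is F##.
An augmented sixth (10 semitones) below F## lands on the letter A, giving A.

A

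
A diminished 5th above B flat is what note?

Fb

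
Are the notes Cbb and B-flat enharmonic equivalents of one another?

Yes

Cbb is pitch class 10; Bb is pitch class 10.
All spellings map to pitch class 10, so they are enharmonically equivalent.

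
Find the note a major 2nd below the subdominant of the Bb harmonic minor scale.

Db

The subdominant of Bb harmonic minor is Eb.
A major second (2 semitones) below Eb lands on the letter D, giving Db.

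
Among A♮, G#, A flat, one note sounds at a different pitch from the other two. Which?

A

In 12-tone equal temperament, enharmonic equivalents share a pitch class. A is pitch class 9; G# is pitch class 8; Ab is pitch class 8.
G# and Ab share pitch class 8, while A is pitch class 9.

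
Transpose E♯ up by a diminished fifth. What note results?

A fifth above E lands on the letter B.
A diminished fifth spans 6 semitones, so E# moves to pitch class 11. On the letter B that is B.

B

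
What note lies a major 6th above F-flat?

A sixth above F lands on the letter D.
A major sixth spans 9 semitones, so Fb moves to pitch class 1. On the letter D that is Db.

Db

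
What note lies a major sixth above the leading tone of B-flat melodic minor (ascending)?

F#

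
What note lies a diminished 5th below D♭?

D down a perfect fifth is G, so the target letter is G.
From Db, a diminished fifth is 6 semitones down: G.

G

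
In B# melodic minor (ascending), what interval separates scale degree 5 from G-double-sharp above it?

major second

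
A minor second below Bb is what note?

A

A second below B lands on the letter A.
A minor second spans 1 semitone, so Bb moves to pitch class 9. On the letter A that is A.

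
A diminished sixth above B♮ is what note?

Gb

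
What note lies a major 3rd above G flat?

Bb

A third above G lands on the letter B.
A major third spans 4 semitones, so Gb moves to pitch class 10. On the letter B that is Bb.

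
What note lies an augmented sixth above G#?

A sixth above G lands on the letter E.
An augmented sixth spans 10 semitones, so G# moves to pitch class 6. On the letter E that is E##.

E##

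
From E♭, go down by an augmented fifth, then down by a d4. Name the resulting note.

Eb

An augmented fifth down from Eb is Abb (letter A, 8 semitones down).
A diminished fourth down from Abb is Eb (letter E, 4 semitones down).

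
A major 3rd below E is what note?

A third below E lands on the letter C.
A major third spans 4 semitones, so E moves to pitch class 0. On the letter C that is C.

C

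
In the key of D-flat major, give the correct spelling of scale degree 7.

C

The Db major scale runs Db Eb F Gb Ab Bb C.
Degree 7 is C.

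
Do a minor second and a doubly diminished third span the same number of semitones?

A minor second spans 1 semitone; a doubly diminished third spans 1.
They are enharmonically equivalent.

Yes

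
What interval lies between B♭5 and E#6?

Counting letters B–C–D–E gives a fourth.
Bb→E# = 7 semitones, 2 wider than the perfect fourth (5), so doubly augmented.

doubly augmented fourth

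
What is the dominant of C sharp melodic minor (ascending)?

G#

Degree 5 takes the letter 4 steps above C, which is G.
In melodic minor (ascending), degree 5 sits 7 semitones above the tonic. C# + 7 semitones is pitch class 8, spelled on G as G#.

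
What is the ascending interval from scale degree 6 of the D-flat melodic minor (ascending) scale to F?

Scale degree 6 of Db melodic minor (ascending) is Bb.
Bb up to F: letters B→F make it a fifth; 7 semitones makes it perfect.

perfect fifth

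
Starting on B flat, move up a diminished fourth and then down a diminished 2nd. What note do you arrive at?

D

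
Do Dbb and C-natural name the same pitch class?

Dbb is pitch class 0; C is pitch class 0.
All spellings map to pitch class 0, so they are enharmonically equivalent.

Yes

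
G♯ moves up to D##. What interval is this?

The letter names run G→D, a span of 4 letter steps, so the interval is some kind of fifth.
G# to D## is 8 semitones. A perfect fifth is 7, so 8 makes it augmented.

augmented fifth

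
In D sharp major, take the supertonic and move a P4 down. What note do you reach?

B#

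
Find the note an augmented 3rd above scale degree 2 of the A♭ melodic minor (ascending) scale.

Scale degree 2 of Ab melodic minor (ascending) is Bb.
An augmented third (5 semitones) above Bb lands on the letter D, giving D#.

D#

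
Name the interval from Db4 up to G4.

augmented fourth

The letter names run D→G, a span of 3 letter steps, so the interval is some kind of fourth.
Db to G is 6 semitones. A perfect fourth is 5, so 6 makes it augmented.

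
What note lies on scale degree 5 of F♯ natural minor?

C#

The F# natural minor scale runs F# G# A B C# D E.
Degree 5 is C#.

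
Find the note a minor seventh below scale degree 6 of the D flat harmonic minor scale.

Cb

Scale degree 6 of Db harmonic minor is Bbb.
A minor seventh (10 semitones) below Bbb lands on the letter C, giving Cb.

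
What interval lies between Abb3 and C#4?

doubly augmented third

The letter names run A→C, a span of 2 letter steps, so the interval is some kind of third.
Abb to C# is 6 semitones. A major third is 4, so 6 makes it doubly augmented.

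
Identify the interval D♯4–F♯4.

The letter names run D→F, a span of 2 letter steps, so the interval is some kind of third.
D# to F# is 3 semitones. A major third is 4, so 3 makes it minor.

minor third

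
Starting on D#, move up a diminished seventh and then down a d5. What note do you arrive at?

F#

A diminished seventh up from D# is C (letter C, 9 semitones up).
A diminished fifth down from C is F# (letter F, 6 semitones down).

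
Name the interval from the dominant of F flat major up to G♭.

The dominant of Fb major is Cb.
Cb up to Gb: letters C→G make it a fifth; 7 semitones makes it perfect.

perfect fifth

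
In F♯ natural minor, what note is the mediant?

The F# natural minor scale runs F# G# A B C# D E.
Degree 3 is A.

A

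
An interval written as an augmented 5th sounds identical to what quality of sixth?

minor

An augmented fifth spans 8 semitones.
A sixth spanning 8 semitones is minor (the major sixth is 9).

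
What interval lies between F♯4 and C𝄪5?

augmented fifth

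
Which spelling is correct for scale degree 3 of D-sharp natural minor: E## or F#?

Each scale degree takes a distinct letter name. Degree 3 of a scale on D must use the letter F.
F# and E## are enharmonically the same pitch, but only F# uses the letter F, so it is the correct spelling here.

F#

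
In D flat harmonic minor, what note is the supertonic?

Degree 2 takes the letter 1 step above D, which is E.
In harmonic minor, degree 2 sits 2 semitones above the tonic. Db + 2 semitones is pitch class 3, spelled on E as Eb.

Eb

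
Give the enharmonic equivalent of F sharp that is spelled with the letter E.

Plain E sits 2 semitones below F#, so on the letter E the same pitch needs a double sharp: E##.

E##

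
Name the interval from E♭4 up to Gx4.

The letter names run E→G, a span of 2 letter steps, so the interval is some kind of third.
Eb to G## is 6 semitones. A major third is 4, so 6 makes it doubly augmented.

doubly augmented third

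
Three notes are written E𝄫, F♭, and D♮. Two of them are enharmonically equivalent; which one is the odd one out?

Fb

In 12-tone equal temperament, enharmonic equivalents share a pitch class. Ebb is pitch class 2; Fb is pitch class 4; D is pitch class 2.
Ebb and D share pitch class 2, while Fb is pitch class 4.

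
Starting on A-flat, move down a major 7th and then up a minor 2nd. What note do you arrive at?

Cbb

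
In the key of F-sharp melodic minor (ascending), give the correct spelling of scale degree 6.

D#

Degree 6 takes the letter 5 steps above F, which is D.
In melodic minor (ascending), degree 6 sits 9 semitones above the tonic. F# + 9 semitones is pitch class 3, spelled on D as D#.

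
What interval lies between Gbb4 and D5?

The letter names run G→D, a span of 4 letter steps, so the interval is some kind of fifth.
Gbb to D is 9 semitones. A perfect fifth is 7, so 9 makes it doubly augmented.

doubly augmented fifth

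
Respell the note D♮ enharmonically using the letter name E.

Plain E sits 2 semitones above D, so on the letter E the same pitch needs a double flat: Ebb.

Ebb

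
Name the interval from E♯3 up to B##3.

The letter names run E→B, a span of 4 letter steps, so the interval is some kind of fifth.
E# to B## is 8 semitones. A perfect fifth is 7, so 8 makes it augmented.

augmented fifth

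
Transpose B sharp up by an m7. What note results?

A#

B up a major seventh is A#, so the target letter is A.
From B#, a minor seventh is 10 semitones up: A#.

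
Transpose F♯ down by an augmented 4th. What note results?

F down a perfect fourth is C, so the target letter is C.
From F#, an augmented fourth is 6 semitones down: C.

C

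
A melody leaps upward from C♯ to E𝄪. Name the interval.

Counting letters C–D–E gives a third.
C#→E## = 5 semitones, 1 wider than the major third (4), so augmented.

augmented third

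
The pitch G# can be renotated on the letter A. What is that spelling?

Ab

Plain A sits 1 semitone above G#, so on the letter A the same pitch needs a flat: Ab.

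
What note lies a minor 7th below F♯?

G#

A seventh below F lands on the letter G.
A minor seventh spans 10 semitones, so F# moves to pitch class 8. On the letter G that is G#.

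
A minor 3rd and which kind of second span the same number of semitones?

augmented

A minor third spans 3 semitones.
A second spanning 3 semitones is augmented (the major second is 2).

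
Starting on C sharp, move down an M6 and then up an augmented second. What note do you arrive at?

F##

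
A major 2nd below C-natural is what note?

Bb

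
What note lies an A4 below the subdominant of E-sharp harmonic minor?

The subdominant of E# harmonic minor is A#.
An augmented fourth (6 semitones) below A# lands on the letter E, giving E.

E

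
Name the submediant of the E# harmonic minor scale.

C#

Degree 6 takes the letter 5 steps above E, which is C.
In harmonic minor, degree 6 sits 8 semitones above the tonic. E# + 8 semitones is pitch class 1, spelled on C as C#.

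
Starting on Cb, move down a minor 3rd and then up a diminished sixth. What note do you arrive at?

Fbb

A minor third down from Cb is Ab (letter A, 3 semitones down).
A diminished sixth up from Ab is Fbb (letter F, 7 semitones up).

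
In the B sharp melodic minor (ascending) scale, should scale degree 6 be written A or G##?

Each scale degree takes a distinct letter name. Degree 6 of a scale on B must use the letter G.
G## and A are enharmonically the same pitch, but only G## uses the letter G, so it is the correct spelling here.

G##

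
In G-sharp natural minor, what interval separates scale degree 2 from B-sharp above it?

major second

Scale degree 2 of G# natural minor is A#.
A# up to B#: letters A→B make it a second; 2 semitones makes it major.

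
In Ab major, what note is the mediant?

C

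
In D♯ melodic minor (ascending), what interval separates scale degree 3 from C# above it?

perfect fifth

Scale degree 3 of D# melodic minor (ascending) is F#.
F# up to C#: letters F→C make it a fifth; 7 semitones makes it perfect.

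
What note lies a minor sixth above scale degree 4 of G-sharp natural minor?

Scale degree 4 of G# natural minor is C#.
A minor sixth (8 semitones) above C# lands on the letter A, giving A.

A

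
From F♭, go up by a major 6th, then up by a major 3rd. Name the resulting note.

F

A major sixth up from Fb is Db (letter D, 9 semitones up).
A major third up from Db is F (letter F, 4 semitones up).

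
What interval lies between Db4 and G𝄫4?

Counting letters D–E–F–G gives a fourth.
Db→Gbb = 4 semitones, 1 narrower than the perfect fourth (5), so diminished.

diminished fourth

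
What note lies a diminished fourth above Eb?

Abb

E up a perfect fourth is A, so the target letter is A.
From Eb, a diminished fourth is 4 semitones up: Abb.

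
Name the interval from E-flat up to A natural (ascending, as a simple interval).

augmented fourth

The letter names run E→A, a span of 3 letter steps, so the interval is some kind of fourth.
Eb to A is 6 semitones. A perfect fourth is 5, so 6 makes it augmented.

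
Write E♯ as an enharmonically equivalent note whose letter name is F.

F

E# is pitch class 5. The letter F alone is pitch class 5.
Pitch class 5 on F needs no accidental: F.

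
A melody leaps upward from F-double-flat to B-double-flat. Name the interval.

augmented fourth

The letter names run F→B, a span of 3 letter steps, so the interval is some kind of fourth.
Fbb to Bbb is 6 semitones. A perfect fourth is 5, so 6 makes it augmented.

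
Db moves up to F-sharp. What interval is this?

Counting letters D–E–F gives a third.
Db→F# = 5 semitones, 1 wider than the major third (4), so augmented.

augmented third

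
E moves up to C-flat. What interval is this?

The letter names run E→C, a span of 5 letter steps, so the interval is some kind of sixth.
E to Cb is 7 semitones. A major sixth is 9, so 7 makes it diminished.

diminished sixth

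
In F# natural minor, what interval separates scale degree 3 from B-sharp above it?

Scale degree 3 of F# natural minor is A.
A up to B#: letters A→B make it a second; 3 semitones makes it augmented.

augmented second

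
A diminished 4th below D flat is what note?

A

A fourth below D lands on the letter A.
A diminished fourth spans 4 semitones, so Db moves to pitch class 9. On the letter A that is A.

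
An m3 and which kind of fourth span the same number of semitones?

doubly diminished

A minor third spans 3 semitones.
A fourth spanning 3 semitones is doubly diminished (the perfect fourth is 5).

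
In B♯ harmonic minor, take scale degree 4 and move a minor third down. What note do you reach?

C##

Scale degree 4 of B# harmonic minor is E#.
A minor third (3 semitones) below E# lands on the letter C, giving C##.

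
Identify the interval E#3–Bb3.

The letter names run E→B, a span of 4 letter steps, so the interval is some kind of fifth.
E# to Bb is 5 semitones. A perfect fifth is 7, so 5 makes it doubly diminished.

doubly diminished fifth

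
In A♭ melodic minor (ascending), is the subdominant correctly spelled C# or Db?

Each scale degree takes a distinct letter name. Degree 4 of a scale on A must use the letter D.
Db and C# are enharmonically the same pitch, but only Db uses the letter D, so it is the correct spelling here.

Db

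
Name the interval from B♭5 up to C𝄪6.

doubly augmented second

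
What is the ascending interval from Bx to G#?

Counting letters B–C–D–E–F–G gives a sixth.
B##→G# = 7 semitones, 2 narrower than the major sixth (9), so diminished.

diminished sixth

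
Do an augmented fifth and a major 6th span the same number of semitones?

An augmented fifth spans 8 semitones; a major sixth spans 9.
The spans differ, so they are not enharmonic equivalents.

No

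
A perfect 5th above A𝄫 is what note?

Ebb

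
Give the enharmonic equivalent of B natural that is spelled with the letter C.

Cb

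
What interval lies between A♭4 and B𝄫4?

Counting letters A–B gives a second.
Ab→Bbb = 1 semitone, 1 narrower than the major second (2), so minor.

minor second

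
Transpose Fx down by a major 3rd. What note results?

D#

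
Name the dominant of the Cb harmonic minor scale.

Gb

The Cb harmonic minor scale runs Cb Db Ebb Fb Gb Abb Bb.
Degree 5 is Gb.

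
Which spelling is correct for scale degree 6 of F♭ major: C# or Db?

Each scale degree takes a distinct letter name. Degree 6 of a scale on F must use the letter D.
Db and C# are enharmonically the same pitch, but only Db uses the letter D, so it is the correct spelling here.

Db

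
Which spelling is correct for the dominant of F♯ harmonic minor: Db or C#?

C#

Each scale degree takes a distinct letter name. Degree 5 of a scale on F must use the letter C.
C# and Db are enharmonically the same pitch, but only C# uses the letter C, so it is the correct spelling here.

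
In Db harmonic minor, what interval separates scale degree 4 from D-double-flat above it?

diminished fifth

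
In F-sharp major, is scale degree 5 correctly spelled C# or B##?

C#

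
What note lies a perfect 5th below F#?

B

F down a perfect fifth is Bb, so the target letter is B.
From F#, a perfect fifth is 7 semitones down: B.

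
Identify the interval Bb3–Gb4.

minor sixth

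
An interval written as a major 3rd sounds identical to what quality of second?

A major third spans 4 semitones.
A second spanning 4 semitones is doubly augmented (the major second is 2).

doubly augmented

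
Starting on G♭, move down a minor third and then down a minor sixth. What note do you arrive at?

A minor third down from Gb is Eb (letter E, 3 semitones down).
A minor sixth down from Eb is G (letter G, 8 semitones down).

G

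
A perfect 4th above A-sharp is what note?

D#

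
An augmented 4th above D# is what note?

G##

D up a perfect fourth is G, so the target letter is G.
From D#, an augmented fourth is 6 semitones up: G##.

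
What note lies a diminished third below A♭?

F#

A third below A lands on the letter F.
A diminished third spans 2 semitones, so Ab moves to pitch class 6. On the letter F that is F#.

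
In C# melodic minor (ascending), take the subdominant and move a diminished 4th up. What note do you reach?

Bb

The subdominant of C# melodic minor (ascending) is F#.
A diminished fourth (4 semitones) above F# lands on the letter B, giving Bb.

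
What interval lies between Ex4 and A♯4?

diminished fourth

The letter names run E→A, a span of 3 letter steps, so the interval is some kind of fourth.
E## to A# is 4 semitones. A perfect fourth is 5, so 4 makes it diminished.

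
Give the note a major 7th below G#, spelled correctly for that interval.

A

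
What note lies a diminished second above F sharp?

Gb

F up a major second is G, so the target letter is G.
From F#, a diminished second is 0 semitones up: Gb.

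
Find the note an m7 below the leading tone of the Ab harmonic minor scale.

A

The leading tone of Ab harmonic minor is G.
A minor seventh (10 semitones) below G lands on the letter A, giving A.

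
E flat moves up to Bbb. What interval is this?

Counting letters E–F–G–A–B gives a fifth.
Eb→Bbb = 6 semitones, 1 narrower than the perfect fifth (7), so diminished.

diminished fifth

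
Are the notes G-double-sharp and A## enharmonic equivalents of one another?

No

G## is pitch class 9; A## is pitch class 11.
The pitch classes differ (9 vs. 11), so they are not enharmonic equivalents.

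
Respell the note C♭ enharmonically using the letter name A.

A##

Cb is pitch class 11. The letter A alone is pitch class 9.
To reach pitch class 11 from A requires an offset of +2 semitones, i.e. double sharp: A##.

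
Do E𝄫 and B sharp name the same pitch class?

No

Ebb is pitch class 2; B# is pitch class 0.
The pitch classes differ (2 vs. 0), so they are not enharmonic equivalents.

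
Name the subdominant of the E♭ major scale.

Ab

Degree 4 takes the letter 3 steps above E, which is A.
In major, degree 4 sits 5 semitones above the tonic. Eb + 5 semitones is pitch class 8, spelled on A as Ab.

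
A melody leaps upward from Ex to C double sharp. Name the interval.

The letter names run E→C, a span of 5 letter steps, so the interval is some kind of sixth.
E## to C## is 8 semitones. A major sixth is 9, so 8 makes it minor.

minor sixth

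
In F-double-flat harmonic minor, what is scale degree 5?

Cbb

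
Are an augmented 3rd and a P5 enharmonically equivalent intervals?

No

An augmented third spans 5 semitones; a perfect fifth spans 7.
The spans differ, so they are not enharmonic equivalents.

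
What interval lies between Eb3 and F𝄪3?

The letter names run E→F, a span of 1 letter step, so the interval is some kind of second.
Eb to F## is 4 semitones. A major second is 2, so 4 makes it doubly augmented.

doubly augmented second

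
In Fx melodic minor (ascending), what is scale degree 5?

C##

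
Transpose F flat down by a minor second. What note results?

Eb

A second below F lands on the letter E.
A minor second spans 1 semitone, so Fb moves to pitch class 3. On the letter E that is Eb.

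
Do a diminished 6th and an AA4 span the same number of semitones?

Yes

A diminished sixth spans 7 semitones; a doubly augmented fourth spans 7.
They are enharmonically equivalent.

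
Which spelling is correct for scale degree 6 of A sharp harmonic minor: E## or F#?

F#

Each scale degree takes a distinct letter name. Degree 6 of a scale on A must use the letter F.
F# and E## are enharmonically the same pitch, but only F# uses the letter F, so it is the correct spelling here.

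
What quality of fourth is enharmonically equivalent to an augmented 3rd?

perfect

An augmented third spans 5 semitones.
A fourth spanning 5 semitones is perfect (the perfect fourth is 5).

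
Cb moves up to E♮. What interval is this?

Counting letters C–D–E gives a third.
Cb→E = 5 semitones, 1 wider than the major third (4), so augmented.

augmented third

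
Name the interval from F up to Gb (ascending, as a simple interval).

minor second

Counting letters F–G gives a second.
F→Gb = 1 semitone, 1 narrower than the major second (2), so minor.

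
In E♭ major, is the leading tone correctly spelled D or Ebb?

D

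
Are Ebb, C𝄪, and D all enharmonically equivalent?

Ebb = pitch class 2 and C## = pitch class 2 and D = pitch class 2 — the same pitch class, so they are enharmonic equivalents.

Yes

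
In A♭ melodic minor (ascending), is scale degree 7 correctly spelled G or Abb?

Each scale degree takes a distinct letter name. Degree 7 of a scale on A must use the letter G.
G and Abb are enharmonically the same pitch, but only G uses the letter G, so it is the correct spelling here.

G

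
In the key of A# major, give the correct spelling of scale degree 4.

Degree 4 takes the letter 3 steps above A, which is D.
In major, degree 4 sits 5 semitones above the tonic. A# + 5 semitones is pitch class 3, spelled on D as D#.

D#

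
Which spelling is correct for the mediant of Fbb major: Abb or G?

Abb

Each scale degree takes a distinct letter name. Degree 3 of a scale on F must use the letter A.
Abb and G are enharmonically the same pitch, but only Abb uses the letter A, so it is the correct spelling here.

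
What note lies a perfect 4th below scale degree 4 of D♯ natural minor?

Scale degree 4 of D# natural minor is G#.
A perfect fourth (5 semitones) below G# lands on the letter D, giving D#.

D#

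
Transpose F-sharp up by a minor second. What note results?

G

A second above F lands on the letter G.
A minor second spans 1 semitone, so F# moves to pitch class 7. On the letter G that is G.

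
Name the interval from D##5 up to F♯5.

The letter names run D→F, a span of 2 letter steps, so the interval is some kind of third.
D## to F# is 2 semitones. A major third is 4, so 2 makes it diminished.

diminished third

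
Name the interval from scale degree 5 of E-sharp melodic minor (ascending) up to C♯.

minor second

Scale degree 5 of E# melodic minor (ascending) is B#.
B# up to C#: letters B→C make it a second; 1 semitone makes it minor.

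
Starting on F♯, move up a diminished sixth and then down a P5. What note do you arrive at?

A diminished sixth up from F# is Db (letter D, 7 semitones up).
A perfect fifth down from Db is Gb (letter G, 7 semitones down).

Gb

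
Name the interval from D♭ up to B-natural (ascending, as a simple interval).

Counting letters D–E–F–G–A–B gives a sixth.
Db→B = 10 semitones, 1 wider than the major sixth (9), so augmented.

augmented sixth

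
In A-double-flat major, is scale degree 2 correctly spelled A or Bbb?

Bbb

Each scale degree takes a distinct letter name. Degree 2 of a scale on A must use the letter B.
Bbb and A are enharmonically the same pitch, but only Bbb uses the letter B, so it is the correct spelling here.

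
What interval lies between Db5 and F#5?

Counting letters D–E–F gives a third.
Db→F# = 5 semitones, 1 wider than the major third (4), so augmented.

augmented third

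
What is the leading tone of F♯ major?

The F# major scale runs F# G# A# B C# D# E#.
Degree 7 is E#.

E#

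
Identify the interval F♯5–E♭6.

diminished seventh

The letter names run F→E, a span of 6 letter steps, so the interval is some kind of seventh.
F# to Eb is 9 semitones. A major seventh is 11, so 9 makes it diminished.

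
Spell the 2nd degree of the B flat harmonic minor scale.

The Bb harmonic minor scale runs Bb C Db Eb F Gb A.
Degree 2 is C.

C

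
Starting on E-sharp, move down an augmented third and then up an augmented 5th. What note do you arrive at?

G#

An augmented third down from E# is C (letter C, 5 semitones down).
An augmented fifth up from C is G# (letter G, 8 semitones up).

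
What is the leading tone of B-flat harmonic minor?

A

The Bb harmonic minor scale runs Bb C Db Eb F Gb A.
Degree 7 is A.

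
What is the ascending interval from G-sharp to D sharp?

Counting letters G–A–B–C–D gives a fifth.
G#→D# = 7 semitones, exactly the perfect fifth.

perfect fifth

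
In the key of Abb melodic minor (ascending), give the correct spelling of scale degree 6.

The Abb melodic minor (ascending) scale runs Abb Bbb Cbb Dbb Ebb Fb Gb.
Degree 6 is Fb.

Fb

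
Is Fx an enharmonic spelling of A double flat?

F## is pitch class 7; Abb is pitch class 7.
All spellings map to pitch class 7, so they are enharmonically equivalent.

Yes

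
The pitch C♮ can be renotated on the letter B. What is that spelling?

B#

Plain B sits 1 semitone below C, so on the letter B the same pitch needs a sharp: B#.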